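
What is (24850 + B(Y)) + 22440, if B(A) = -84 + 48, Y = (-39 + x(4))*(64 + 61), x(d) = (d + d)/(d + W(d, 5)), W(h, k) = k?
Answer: 47254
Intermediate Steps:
x(d) = 2*d/(5 + d) (x(d) = (d + d)/(d + 5) = (2*d)/(5 + d) = 2*d/(5 + d))
Y = -42875/9 (Y = (-39 + 2*4/(5 + 4))*(64 + 61) = (-39 + 2*4/9)*125 = (-39 + 2*4*(⅑))*125 = (-39 + 8/9)*125 = -343/9*125 = -42875/9 ≈ -4763.9)
B(A) = -36
(24850 + B(Y)) + 22440 = (24850 - 36) + 22440 = 24814 + 22440 = 47254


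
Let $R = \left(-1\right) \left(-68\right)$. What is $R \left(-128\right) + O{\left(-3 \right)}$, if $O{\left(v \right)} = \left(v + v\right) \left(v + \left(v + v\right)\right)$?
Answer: $-8650$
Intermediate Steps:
$O{\left(v \right)} = 6 v^{2}$ ($O{\left(v \right)} = 2 v \left(v + 2 v\right) = 2 v 3 v = 6 v^{2}$)
$R = 68$
$R \left(-128\right) + O{\left(-3 \right)} = 68 \left(-128\right) + 6 \left(-3\right)^{2} = -8704 + 6 \cdot 9 = -8704 + 54 = -8650$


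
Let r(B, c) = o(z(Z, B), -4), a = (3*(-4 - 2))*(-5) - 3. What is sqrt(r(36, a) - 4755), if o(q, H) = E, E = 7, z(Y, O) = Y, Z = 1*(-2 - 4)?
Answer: 2*I*sqrt(1187) ≈ 68.906*I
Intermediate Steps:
Z = -6 (Z = 1*(-6) = -6)
o(q, H) = 7
a = 87 (a = (3*(-6))*(-5) - 3 = -18*(-5) - 3 = 90 - 3 = 87)
r(B, c) = 7
sqrt(r(36, a) - 4755) = sqrt(7 - 4755) = sqrt(-4748) = 2*I*sqrt(1187)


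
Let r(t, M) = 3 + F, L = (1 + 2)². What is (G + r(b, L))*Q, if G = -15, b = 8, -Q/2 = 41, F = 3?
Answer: 738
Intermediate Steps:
Q = -82 (Q = -2*41 = -82)
L = 9 (L = 3² = 9)
r(t, M) = 6 (r(t, M) = 3 + 3 = 6)
(G + r(b, L))*Q = (-15 + 6)*(-82) = -9*(-82) = 738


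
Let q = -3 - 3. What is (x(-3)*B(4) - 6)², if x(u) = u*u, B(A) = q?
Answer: 3600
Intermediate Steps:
q = -6
B(A) = -6
x(u) = u²
(x(-3)*B(4) - 6)² = ((-3)²*(-6) - 6)² = (9*(-6) - 6)² = (-54 - 6)² = (-60)² = 3600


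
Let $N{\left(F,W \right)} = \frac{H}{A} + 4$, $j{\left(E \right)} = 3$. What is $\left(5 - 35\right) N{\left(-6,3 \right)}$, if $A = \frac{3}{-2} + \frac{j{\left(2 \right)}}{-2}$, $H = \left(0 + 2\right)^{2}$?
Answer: $-80$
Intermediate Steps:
$H = 4$ ($H = 2^{2} = 4$)
$A = -3$ ($A = \frac{3}{-2} + \frac{3}{-2} = 3 \left(- \frac{1}{2}\right) + 3 \left(- \frac{1}{2}\right) = - \frac{3}{2} - \frac{3}{2} = -3$)
$N{\left(F,W \right)} = \frac{8}{3}$ ($N{\left(F,W \right)} = \frac{4}{-3} + 4 = 4 \left(- \frac{1}{3}\right) + 4 = - \frac{4}{3} + 4 = \frac{8}{3}$)
$\left(5 - 35\right) N{\left(-6,3 \right)} = \left(5 - 35\right) \frac{8}{3} = \left(-30\right) \frac{8}{3} = -80$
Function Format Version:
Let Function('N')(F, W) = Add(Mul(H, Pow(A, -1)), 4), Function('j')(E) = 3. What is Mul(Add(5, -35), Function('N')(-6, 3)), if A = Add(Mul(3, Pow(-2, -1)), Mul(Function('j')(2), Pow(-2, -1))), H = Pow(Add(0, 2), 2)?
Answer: -80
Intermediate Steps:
H = 4 (H = Pow(2, 2) = 4)
A = -3 (A = Add(Mul(3, Pow(-2, -1)), Mul(3, Pow(-2, -1))) = Add(Mul(3, Rational(-1, 2)), Mul(3, Rational(-1, 2))) = Add(Rational(-3, 2), Rational(-3, 2)) = -3)
Function('N')(F, W) = Rational(8, 3) (Function('N')(F, W) = Add(Mul(4, Pow(-3, -1)), 4) = Add(Mul(4, Rational(-1, 3)), 4) = Add(Rational(-4, 3), 4) = Rational(8, 3))
Mul(Add(5, -35), Function('N')(-6, 3)) = Mul(Add(5, -35), Rational(8, 3)) = Mul(-30, Rational(8, 3)) = -80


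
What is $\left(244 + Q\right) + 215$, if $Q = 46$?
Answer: $505$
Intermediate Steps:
$\left(244 + Q\right) + 215 = \left(244 + 46\right) + 215 = 290 + 215 = 505$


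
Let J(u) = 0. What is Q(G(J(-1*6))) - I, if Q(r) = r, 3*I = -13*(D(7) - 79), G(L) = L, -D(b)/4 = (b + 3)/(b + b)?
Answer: -2483/7 ≈ -354.71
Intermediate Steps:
D(b) = -2*(3 + b)/b (D(b) = -4*(b + 3)/(b + b) = -4*(3 + b)/(2*b) = -4*(3 + b)*1/(2*b) = -2*(3 + b)/b)
I = 2483/7 (I = (-13*((-2 - 6/7) - 79))/3 = (-13*(-20/7 - 79))/3 = (-13*(-573/7))/3 = (1/3)*(7449/7) = 2483/7 ≈ 354.71)
Q(G(J(-1*6))) - I = 0 - 1*2483/7 = 0 - 2483/7 = -2483/7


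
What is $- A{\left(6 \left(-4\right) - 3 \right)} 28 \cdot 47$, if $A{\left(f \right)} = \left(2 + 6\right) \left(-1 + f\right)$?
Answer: $294784$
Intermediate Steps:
$A{\left(f \right)} = -8 + 8 f$ ($A{\left(f \right)} = 8 \left(-1 + f\right) = -8 + 8 f$)
$- A{\left(6 \left(-4\right) - 3 \right)} 28 \cdot 47 = - \left(-8 + 8 \left(6 \left(-4\right) - 3\right)\right) 28 \cdot 47 = - \left(-8 + 8 \left(-24 - 3\right)\right) 28 \cdot 47 = - \left(-8 + 8 \left(-27\right)\right) 28 \cdot 47 = - \left(-8 - 216\right) 28 \cdot 47 = - \left(-224\right) 28 \cdot 47 = - \left(-6272\right) 47 = \left(-1\right) \left(-294784\right) = 294784$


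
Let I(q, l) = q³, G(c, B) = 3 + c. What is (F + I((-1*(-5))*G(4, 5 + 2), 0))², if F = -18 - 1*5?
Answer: 1836293904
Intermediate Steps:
F = -23 (F = -18 - 5 = -23)
(F + I((-1*(-5))*G(4, 5 + 2), 0))² = (-23 + ((-1*(-5))*(3 + 4))³)² = (-23 + (5*7)³)² = (-23 + 35³)² = (-23 + 42875)² = 42852² = 1836293904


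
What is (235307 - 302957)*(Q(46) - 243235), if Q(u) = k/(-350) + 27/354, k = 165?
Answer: 6795863161230/413 ≈ 1.6455e+10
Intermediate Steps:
Q(u) = -816/2065 (Q(u) = 165/(-350) + 27/354 = 165*(-1/350) + 27*(1/354) = -33/70 + 9/118 = -816/2065)
(235307 - 302957)*(Q(46) - 243235) = (235307 - 302957)*(-816/2065 - 243235) = -67650*(-502281091/2065) = 6795863161230/413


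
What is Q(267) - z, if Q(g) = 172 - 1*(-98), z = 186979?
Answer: -186709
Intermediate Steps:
Q(g) = 270 (Q(g) = 172 + 98 = 270)
Q(267) - z = 270 - 1*186979 = 270 - 186979 = -186709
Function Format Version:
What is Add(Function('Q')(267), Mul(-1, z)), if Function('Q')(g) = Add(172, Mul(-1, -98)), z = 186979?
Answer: -186709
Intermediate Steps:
Function('Q')(g) = 270 (Function('Q')(g) = Add(172, 98) = 270)
Add(Function('Q')(267), Mul(-1, z)) = Add(270, Mul(-1, 186979)) = Add(270, -186979) = -186709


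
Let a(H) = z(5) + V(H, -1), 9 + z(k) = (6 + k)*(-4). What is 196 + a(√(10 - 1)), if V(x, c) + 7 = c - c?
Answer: 136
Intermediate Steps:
V(x, c) = -7 (V(x, c) = -7 + (c - c) = -7 + 0 = -7)
z(k) = -33 - 4*k (z(k) = -9 + (6 + k)*(-4) = -9 + (-24 - 4*k) = -33 - 4*k)
a(H) = -60 (a(H) = (-33 - 4*5) - 7 = (-33 - 20) - 7 = -53 - 7 = -60)
196 + a(√(10 - 1)) = 196 - 60 = 136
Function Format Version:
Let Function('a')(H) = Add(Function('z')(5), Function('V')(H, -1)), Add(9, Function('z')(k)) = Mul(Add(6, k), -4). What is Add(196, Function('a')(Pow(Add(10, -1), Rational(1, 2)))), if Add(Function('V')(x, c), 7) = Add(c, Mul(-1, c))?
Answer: 136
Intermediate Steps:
Function('V')(x, c) = -7 (Function('V')(x, c) = Add(-7, Add(c, Mul(-1, c))) = Add(-7, 0) = -7)
Function('z')(k) = Add(-33, Mul(-4, k)) (Function('z')(k) = Add(-9, Mul(Add(6, k), -4)) = Add(-9, Add(-24, Mul(-4, k))) = Add(-33, Mul(-4, k)))
Function('a')(H) = -60 (Function('a')(H) = Add(Add(-33, Mul(-4, 5)), -7) = Add(Add(-33, -20), -7) = Add(-53, -7) = -60)
Add(196, Function('a')(Pow(Add(10, -1), Rational(1, 2)))) = Add(196, -60) = 136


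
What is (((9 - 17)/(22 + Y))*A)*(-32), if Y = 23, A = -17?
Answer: -4352/45 ≈ -96.711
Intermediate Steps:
(((9 - 17)/(22 + Y))*A)*(-32) = (((9 - 17)/(22 + 23))*(-17))*(-32) = (-8/45*(-17))*(-32) = (-8*1/45*(-17))*(-32) = -8/45*(-17)*(-32) = (136/45)*(-32) = -4352/45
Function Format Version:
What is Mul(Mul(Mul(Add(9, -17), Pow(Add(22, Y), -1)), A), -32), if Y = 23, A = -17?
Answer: Rational(-4352, 45) ≈ -96.711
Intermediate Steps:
Mul(Mul(Mul(Add(9, -17), Pow(Add(22, Y), -1)), A), -32) = Mul(Mul(Mul(Add(9, -17), Pow(Add(22, 23), -1)), -17), -32) = Mul(Mul(Mul(-8, Pow(45, -1)), -17), -32) = Mul(Mul(Mul(-8, Rational(1, 45)), -17), -32) = Mul(Mul(Rational(-8, 45), -17), -32) = Mul(Rational(136, 45), -32) = Rational(-4352, 45)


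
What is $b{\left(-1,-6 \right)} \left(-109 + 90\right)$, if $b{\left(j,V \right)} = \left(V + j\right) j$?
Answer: $-133$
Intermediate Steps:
$b{\left(j,V \right)} = j \left(V + j\right)$
$b{\left(-1,-6 \right)} \left(-109 + 90\right) = - (-6 - 1) \left(-109 + 90\right) = \left(-1\right) \left(-7\right) \left(-19\right) = 7 \left(-19\right) = -133$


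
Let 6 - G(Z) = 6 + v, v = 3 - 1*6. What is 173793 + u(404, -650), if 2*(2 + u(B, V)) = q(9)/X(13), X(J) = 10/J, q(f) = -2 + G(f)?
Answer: 3475833/20 ≈ 1.7379e+5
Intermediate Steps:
v = -3 (v = 3 - 6 = -3)
G(Z) = 3 (G(Z) = 6 - (6 - 3) = 6 - 1*3 = 6 - 3 = 3)
q(f) = 1 (q(f) = -2 + 3 = 1)
u(B, V) = -27/20 (u(B, V) = -2 + (1/(10/13))/2 = -2 + (1*(13/10))/2 = -2 + (½)*(13/10) = -2 + 13/20 = -27/20)
173793 + u(404, -650) = 173793 - 27/20 = 3475833/20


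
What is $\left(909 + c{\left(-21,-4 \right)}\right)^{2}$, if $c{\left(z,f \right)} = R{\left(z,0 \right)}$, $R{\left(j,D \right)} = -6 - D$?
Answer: $815409$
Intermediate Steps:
$c{\left(z,f \right)} = -6$ ($c{\left(z,f \right)} = -6 - 0 = -6 + 0 = -6$)
$\left(909 + c{\left(-21,-4 \right)}\right)^{2} = \left(909 - 6\right)^{2} = 903^{2} = 815409$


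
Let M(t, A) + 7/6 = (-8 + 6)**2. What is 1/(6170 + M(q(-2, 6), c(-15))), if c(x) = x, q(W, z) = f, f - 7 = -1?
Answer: 6/37037 ≈ 0.00016200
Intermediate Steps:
f = 6 (f = 7 - 1 = 6)
q(W, z) = 6
M(t, A) = 17/6 (M(t, A) = -7/6 + (-8 + 6)**2 = -7/6 + (-2)**2 = -7/6 + 4 = 17/6)
1/(6170 + M(q(-2, 6), c(-15))) = 1/(6170 + 17/6) = 1/(37037/6) = 6/37037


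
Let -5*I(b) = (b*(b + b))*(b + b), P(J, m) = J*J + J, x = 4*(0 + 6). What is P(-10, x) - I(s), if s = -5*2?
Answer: -710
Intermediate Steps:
x = 24 (x = 4*6 = 24)
P(J, m) = J + J² (P(J, m) = J² + J = J + J²)
s = -10
I(b) = -4*b³/5 (I(b) = -b*(b + b)*(b + b)/5 = -b*(2*b)*2*b/5 = -2*b²*2*b/5 = -4*b³/5)
P(-10, x) - I(s) = -10*(1 - 10) - (-4)*(-10)³/5 = -10*(-9) - (-4)*(-1000)/5 = 90 - 1*800 = 90 - 800 = -710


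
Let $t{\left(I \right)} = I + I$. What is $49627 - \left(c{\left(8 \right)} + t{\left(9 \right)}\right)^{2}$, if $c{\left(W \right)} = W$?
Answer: $48951$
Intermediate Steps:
$t{\left(I \right)} = 2 I$
$49627 - \left(c{\left(8 \right)} + t{\left(9 \right)}\right)^{2} = 49627 - \left(8 + 2 \cdot 9\right)^{2} = 49627 - \left(8 + 18\right)^{2} = 49627 - 26^{2} = 49627 - 676 = 48951$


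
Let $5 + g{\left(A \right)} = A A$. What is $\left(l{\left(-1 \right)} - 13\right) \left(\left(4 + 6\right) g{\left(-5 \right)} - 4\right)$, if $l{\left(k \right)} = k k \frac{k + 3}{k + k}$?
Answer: $-2744$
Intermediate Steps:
$g{\left(A \right)} = -5 + A^{2}$ ($g{\left(A \right)} = -5 + A A = -5 + A^{2}$)
$l{\left(k \right)} = \frac{k \left(3 + k\right)}{2}$ ($l{\left(k \right)} = k^{2} \frac{3 + k}{2 k} = \frac{k \left(3 + k\right)}{2}$)
$\left(l{\left(-1 \right)} - 13\right) \left(\left(4 + 6\right) g{\left(-5 \right)} - 4\right) = \left(\frac{1}{2} \left(-1\right) \left(3 - 1\right) - 13\right) \left(\left(4 + 6\right) \left(-5 + \left(-5\right)^{2}\right) - 4\right) = \left(\frac{1}{2} \left(-1\right) 2 - 13\right) \left(10 \left(-5 + 25\right) - 4\right) = \left(-1 - 13\right) \left(10 \cdot 20 - 4\right) = - 14 \left(200 - 4\right) = \left(-14\right) 196 = -2744$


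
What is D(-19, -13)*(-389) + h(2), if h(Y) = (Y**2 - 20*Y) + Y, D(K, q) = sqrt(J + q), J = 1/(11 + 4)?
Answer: -34 - 389*I*sqrt(2910)/15 ≈ -34.0 - 1399.0*I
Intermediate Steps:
J = 1/15 ≈ 0.066667
D(K, q) = sqrt(1/15 + q)
h(Y) = Y**2 - 19*Y
D(-19, -13)*(-389) + h(2) = (sqrt(15 + 225*(-13))/15)*(-389) + 2*(-19 + 2) = (sqrt(15 - 2925)/15)*(-389) + 2*(-17) = (sqrt(-2910)/15)*(-389) - 34 = ((I*sqrt(2910))/15)*(-389) - 34 = (I*sqrt(2910)/15)*(-389) - 34 = -389*I*sqrt(2910)/15 - 34 = -34 - 389*I*sqrt(2910)/15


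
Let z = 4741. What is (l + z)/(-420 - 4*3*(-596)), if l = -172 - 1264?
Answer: 3305/6732 ≈ 0.49094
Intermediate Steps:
l = -1436
(l + z)/(-420 - 4*3*(-596)) = (-1436 + 4741)/(-420 - 4*3*(-596)) = 3305/(-420 - 12*(-596)) = 3305/(-420 + 7152) = 3305/6732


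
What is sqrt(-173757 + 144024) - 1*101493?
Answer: -101493 + I*sqrt(29733) ≈ -1.0149e+5 + 172.43*I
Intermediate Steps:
sqrt(-173757 + 144024) - 1*101493 = sqrt(-29733) - 101493 = I*sqrt(29733) - 101493 = -101493 + I*sqrt(29733)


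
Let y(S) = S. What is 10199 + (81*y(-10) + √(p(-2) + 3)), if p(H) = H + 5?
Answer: 9389 + √6 ≈ 9391.5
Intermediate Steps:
p(H) = 5 + H
10199 + (81*y(-10) + √(p(-2) + 3)) = 10199 + (81*(-10) + √((5 - 2) + 3)) = 10199 + (-810 + √(3 + 3)) = 10199 + (-810 + √6) = 9389 + √6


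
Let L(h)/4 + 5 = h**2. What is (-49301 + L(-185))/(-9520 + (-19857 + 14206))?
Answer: -29193/5057 ≈ -5.7728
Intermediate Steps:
L(h) = -20 + 4*h**2
(-49301 + L(-185))/(-9520 + (-19857 + 14206)) = (-49301 + (-20 + 4*(-185)**2))/(-9520 + (-19857 + 14206)) = (-49301 + (-20 + 4*34225))/(-9520 - 5651) = (-49301 + (-20 + 136900))/(-15171) = (-49301 + 136880)*(-1/15171) = 87579*(-1/15171) = -29193/5057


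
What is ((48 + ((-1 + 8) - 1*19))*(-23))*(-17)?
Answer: 14076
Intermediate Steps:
((48 + ((-1 + 8) - 1*19))*(-23))*(-17) = ((48 + (7 - 19))*(-23))*(-17) = ((48 - 12)*(-23))*(-17) = (36*(-23))*(-17) = -828*(-17) = 14076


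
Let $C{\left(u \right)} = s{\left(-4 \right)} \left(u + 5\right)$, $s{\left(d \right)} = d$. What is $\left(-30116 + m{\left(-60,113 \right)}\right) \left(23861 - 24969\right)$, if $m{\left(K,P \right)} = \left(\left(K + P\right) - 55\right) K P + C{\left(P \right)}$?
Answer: $18867024$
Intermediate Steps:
$C{\left(u \right)} = -20 - 4 u$ ($C{\left(u \right)} = - 4 \left(u + 5\right) = - 4 \left(5 + u\right) = -20 - 4 u$)
$m{\left(K,P \right)} = -20 - 4 P + K P \left(-55 + K + P\right)$ ($m{\left(K,P \right)} = \left(\left(K + P\right) - 55\right) K P - \left(20 + 4 P\right) = \left(-55 + K + P\right) K P - \left(20 + 4 P\right) = K \left(-55 + K + P\right) P - \left(20 + 4 P\right) = K P \left(-55 + K + P\right) - \left(20 + 4 P\right) = -20 - 4 P + K P \left(-55 + K + P\right)$)
$\left(-30116 + m{\left(-60,113 \right)}\right) \left(23861 - 24969\right) = \left(-30116 - \left(472 - 406800 - 372900 + 766140\right)\right) \left(23861 - 24969\right) = \left(-30116 - -13088\right) \left(-1108\right) = \left(-30116 + 13088\right) \left(-1108\right) = \left(-17028\right) \left(-1108\right) = 18867024$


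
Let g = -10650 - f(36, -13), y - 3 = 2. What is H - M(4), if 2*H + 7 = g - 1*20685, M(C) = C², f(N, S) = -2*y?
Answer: -15682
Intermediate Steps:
y = 5 (y = 3 + 2 = 5)
f(N, S) = -10 (f(N, S) = -2*5 = -10)
g = -10640 (g = -10650 - 1*(-10) = -10650 + 10 = -10640)
H = -15666 (H = -7/2 + (-10640 - 1*20685)/2 = -7/2 + (-10640 - 20685)/2 = -7/2 + (½)*(-31325) = -7/2 - 31325/2 = -15666)
H - M(4) = -15666 - 1*4² = -15666 - 1*16 = -15666 - 16 = -15682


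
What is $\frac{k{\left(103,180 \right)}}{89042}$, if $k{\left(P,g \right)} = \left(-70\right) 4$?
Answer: $- \frac{140}{44521} \approx -0.0031446$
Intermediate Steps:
$k{\left(P,g \right)} = -280$
$\frac{k{\left(103,180 \right)}}{89042} = - \frac{280}{89042} = \left(-280\right) \frac{1}{89042} = - \frac{140}{44521}$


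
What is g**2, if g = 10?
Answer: 100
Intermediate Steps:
g**2 = 10**2 = 100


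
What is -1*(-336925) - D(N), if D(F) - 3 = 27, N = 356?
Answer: 336895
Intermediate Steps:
D(F) = 30 (D(F) = 3 + 27 = 30)
-1*(-336925) - D(N) = -1*(-336925) - 1*30 = 336925 - 30 = 336895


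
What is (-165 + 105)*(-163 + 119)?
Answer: 2640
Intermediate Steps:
(-165 + 105)*(-163 + 119) = -60*(-44) = 2640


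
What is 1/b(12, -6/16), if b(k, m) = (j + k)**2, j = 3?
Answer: 1/225 ≈ 0.0044444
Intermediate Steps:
b(k, m) = (3 + k)**2
1/b(12, -6/16) = 1/((3 + 12)**2) = 1/(15**2) = 1/225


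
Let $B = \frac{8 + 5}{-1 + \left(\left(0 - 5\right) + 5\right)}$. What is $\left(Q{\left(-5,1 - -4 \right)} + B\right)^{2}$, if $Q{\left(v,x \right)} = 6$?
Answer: $49$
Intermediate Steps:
$B = -13$ ($B = \frac{13}{-1 + \left(-5 + 5\right)} = \frac{13}{-1 + 0} = \frac{13}{-1} = 13 \left(-1\right) = -13$)
$\left(Q{\left(-5,1 - -4 \right)} + B\right)^{2} = \left(6 - 13\right)^{2} = \left(-7\right)^{2} = 49$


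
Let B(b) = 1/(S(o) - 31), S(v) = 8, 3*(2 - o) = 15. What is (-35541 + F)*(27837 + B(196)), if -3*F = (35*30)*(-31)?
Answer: -15808412750/23 ≈ -6.8732e+8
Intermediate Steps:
o = -3 (o = 2 - 1/3*15 = 2 - 5 = -3)
F = 10850 (F = -35*30*(-31)/3 = -350*(-31) = -1/3*(-32550) = 10850)
B(b) = -1/23 (B(b) = 1/(8 - 31) = 1/(-23) = -1/23)
(-35541 + F)*(27837 + B(196)) = (-35541 + 10850)*(27837 - 1/23) = -24691*640250/23 = -15808412750/23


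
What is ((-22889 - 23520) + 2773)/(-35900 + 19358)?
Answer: 21818/8271 ≈ 2.6379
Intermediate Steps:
((-22889 - 23520) + 2773)/(-35900 + 19358) = (-46409 + 2773)/(-16542) = -43636*(-1/16542) = 21818/8271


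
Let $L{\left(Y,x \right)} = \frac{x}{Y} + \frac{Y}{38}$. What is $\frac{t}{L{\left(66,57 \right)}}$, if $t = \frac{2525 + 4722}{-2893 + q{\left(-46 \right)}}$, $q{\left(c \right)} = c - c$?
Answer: $- \frac{275386}{285881} \approx -0.96329$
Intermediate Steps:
$q{\left(c \right)} = 0$
$L{\left(Y,x \right)} = \frac{Y}{38} + \frac{x}{Y}$ ($L{\left(Y,x \right)} = \frac{x}{Y} + Y \frac{1}{38} = \frac{x}{Y} + \frac{Y}{38} = \frac{Y}{38} + \frac{x}{Y}$)
$t = - \frac{7247}{2893}$ ($t = \frac{2525 + 4722}{-2893 + 0} = \frac{7247}{-2893} = 7247 \left(- \frac{1}{2893}\right) = - \frac{7247}{2893} \approx -2.505$)
$\frac{t}{L{\left(66,57 \right)}} = - \frac{7247}{2893 \left(\frac{1}{38} \cdot 66 + \frac{57}{66}\right)} = - \frac{7247}{2893 \left(\frac{33}{19} + 57 \cdot \frac{1}{66}\right)} = - \frac{7247}{2893 \left(\frac{33}{19} + \frac{19}{22}\right)} = - \frac{7247}{2893 \cdot \frac{1087}{418}} = \left(- \frac{7247}{2893}\right) \frac{418}{1087} = - \frac{275386}{285881}$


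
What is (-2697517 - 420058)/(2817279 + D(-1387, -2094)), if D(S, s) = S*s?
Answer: -3117575/5721657 ≈ -0.54487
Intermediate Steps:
(-2697517 - 420058)/(2817279 + D(-1387, -2094)) = (-2697517 - 420058)/(2817279 - 1387*(-2094)) = -3117575/(2817279 + 2904378) = -3117575/5721657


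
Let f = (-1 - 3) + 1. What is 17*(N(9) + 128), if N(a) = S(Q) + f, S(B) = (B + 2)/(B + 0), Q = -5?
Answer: 10676/5 ≈ 2135.2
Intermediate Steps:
S(B) = (2 + B)/B
f = -3 (f = -4 + 1 = -3)
N(a) = -12/5 (N(a) = (2 - 5)/(-5) - 3 = -⅕*(-3) - 3 = ⅗ - 3 = -12/5)
17*(N(9) + 128) = 17*(-12/5 + 128) = 17*(628/5) = 10676/5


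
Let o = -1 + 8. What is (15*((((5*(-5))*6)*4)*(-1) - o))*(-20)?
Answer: -177900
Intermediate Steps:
o = 7
(15*((((5*(-5))*6)*4)*(-1) - o))*(-20) = (15*((((5*(-5))*6)*4)*(-1) - 1*7))*(-20) = (15*((-25*6*4)*(-1) - 7))*(-20) = (15*(-150*4*(-1) - 7))*(-20) = (15*(-600*(-1) - 7))*(-20) = (15*(600 - 7))*(-20) = (15*593)*(-20) = 8895*(-20) = -177900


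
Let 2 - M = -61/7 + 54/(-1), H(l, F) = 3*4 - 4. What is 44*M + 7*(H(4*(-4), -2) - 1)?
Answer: 20275/7 ≈ 2896.4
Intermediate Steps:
H(l, F) = 8 (H(l, F) = 12 - 4 = 8)
M = 453/7 (M = 2 - (-61/7 + 54/(-1)) = 2 - (-61*⅐ + 54*(-1)) = 2 - (-61/7 - 54) = 2 - 1*(-439/7) = 2 + 439/7 = 453/7 ≈ 64.714)
44*M + 7*(H(4*(-4), -2) - 1) = 44*(453/7) + 7*(8 - 1) = 19932/7 + 7*7 = 19932/7 + 49 = 20275/7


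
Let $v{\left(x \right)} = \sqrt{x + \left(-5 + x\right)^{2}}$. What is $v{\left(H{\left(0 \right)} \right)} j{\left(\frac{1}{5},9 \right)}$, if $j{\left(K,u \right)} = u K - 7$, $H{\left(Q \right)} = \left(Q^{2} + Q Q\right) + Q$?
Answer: $-26$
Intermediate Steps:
$H{\left(Q \right)} = Q + 2 Q^{2}$ ($H{\left(Q \right)} = \left(Q^{2} + Q^{2}\right) + Q = 2 Q^{2} + Q = Q + 2 Q^{2}$)
$j{\left(K,u \right)} = -7 + K u$ ($j{\left(K,u \right)} = K u - 7 = -7 + K u$)
$v{\left(H{\left(0 \right)} \right)} j{\left(\frac{1}{5},9 \right)} = \sqrt{0 \left(1 + 2 \cdot 0\right) + \left(-5 + 0 \left(1 + 2 \cdot 0\right)\right)^{2}} \left(-7 + \frac{1}{5} \cdot 9\right) = \sqrt{0 \left(1 + 0\right) + \left(-5 + 0 \left(1 + 0\right)\right)^{2}} \left(-7 + \frac{1}{5} \cdot 9\right) = \sqrt{0 \cdot 1 + \left(-5 + 0 \cdot 1\right)^{2}} \left(-7 + \frac{9}{5}\right) = \sqrt{0 + \left(-5 + 0\right)^{2}} \left(- \frac{26}{5}\right) = \sqrt{0 + \left(-5\right)^{2}} \left(- \frac{26}{5}\right) = \sqrt{0 + 25} \left(- \frac{26}{5}\right) = \sqrt{25} \left(- \frac{26}{5}\right) = 5 \left(- \frac{26}{5}\right) = -26$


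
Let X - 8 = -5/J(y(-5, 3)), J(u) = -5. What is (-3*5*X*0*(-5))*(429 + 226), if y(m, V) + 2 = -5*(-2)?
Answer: 0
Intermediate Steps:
y(m, V) = 8 (y(m, V) = -2 - 5*(-2) = -2 + 10 = 8)
X = 9 (X = 8 - 5/(-5) = 8 - 5*(-⅕) = 8 + 1 = 9)
(-3*5*X*0*(-5))*(429 + 226) = (-3*5*9*0*(-5))*(429 + 226) = (-135*0*(-5))*655 = (-3*0*(-5))*655 = (0*(-5))*655 = 0*655 = 0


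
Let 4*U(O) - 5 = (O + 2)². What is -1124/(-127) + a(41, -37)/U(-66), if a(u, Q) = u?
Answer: 4630352/520827 ≈ 8.8904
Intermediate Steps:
U(O) = 5/4 + (2 + O)²/4 (U(O) = 5/4 + (O + 2)²/4 = 5/4 + (2 + O)²/4)
-1124/(-127) + a(41, -37)/U(-66) = -1124/(-127) + 41/(5/4 + (2 - 66)²/4) = -1124*(-1/127) + 41/(5/4 + (¼)*(-64)²) = 1124/127 + 41/(5/4 + (¼)*4096) = 1124/127 + 41/(5/4 + 1024) = 1124/127 + 41/(4101/4) = 1124/127 + 41*(4/4101) = 1124/127 + 164/4101 = 4630352/520827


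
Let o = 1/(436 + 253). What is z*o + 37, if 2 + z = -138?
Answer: 25353/689 ≈ 36.797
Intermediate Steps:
z = -140 (z = -2 - 138 = -140)
o = 1/689 ≈ 0.0014514
z*o + 37 = -140*1/689 + 37 = -140/689 + 37 = 25353/689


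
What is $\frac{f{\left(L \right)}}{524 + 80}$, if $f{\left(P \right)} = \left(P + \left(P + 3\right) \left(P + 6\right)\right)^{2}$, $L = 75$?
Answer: $\frac{40870449}{604} \approx 67666.0$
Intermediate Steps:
$f{\left(P \right)} = \left(P + \left(3 + P\right) \left(6 + P\right)\right)^{2}$
$\frac{f{\left(L \right)}}{524 + 80} = \frac{\left(18 + 75^{2} + 10 \cdot 75\right)^{2}}{524 + 80} = \frac{\left(18 + 5625 + 750\right)^{2}}{604} = \frac{6393^{2}}{604} = \frac{1}{604} \cdot 40870449 = \frac{40870449}{604}$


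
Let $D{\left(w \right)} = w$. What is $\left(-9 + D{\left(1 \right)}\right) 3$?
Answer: $-24$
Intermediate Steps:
$\left(-9 + D{\left(1 \right)}\right) 3 = \left(-9 + 1\right) 3 = \left(-8\right) 3 = -24$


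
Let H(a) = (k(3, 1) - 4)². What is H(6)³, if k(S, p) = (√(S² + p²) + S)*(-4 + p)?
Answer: 64646659 + 20442474*√10 ≈ 1.2929e+8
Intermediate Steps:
k(S, p) = (-4 + p)*(S + √(S² + p²)) (k(S, p) = (S + √(S² + p²))*(-4 + p) = (-4 + p)*(S + √(S² + p²)))
H(a) = (-13 - 3*√10)² (H(a) = ((-4*3 - 4*√(3² + 1²) + 3*1 + 1*√(3² + 1²)) - 4)² = ((-12 - 4*√(9 + 1) + 3 + 1*√(9 + 1)) - 4)² = ((-12 - 4*√10 + 3 + 1*√10) - 4)² = ((-12 - 4*√10 + 3 + √10) - 4)² = ((-9 - 3*√10) - 4)² = (-13 - 3*√10)²)
H(6)³ = (259 + 78*√10)³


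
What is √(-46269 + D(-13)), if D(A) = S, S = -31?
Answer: 10*I*√463 ≈ 215.17*I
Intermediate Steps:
D(A) = -31
√(-46269 + D(-13)) = √(-46269 - 31) = √(-46300) = 10*I*√463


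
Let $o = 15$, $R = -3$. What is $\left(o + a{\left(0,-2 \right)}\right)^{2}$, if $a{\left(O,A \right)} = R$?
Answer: $144$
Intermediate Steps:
$a{\left(O,A \right)} = -3$
$\left(o + a{\left(0,-2 \right)}\right)^{2} = \left(15 - 3\right)^{2} = 12^{2} = 144$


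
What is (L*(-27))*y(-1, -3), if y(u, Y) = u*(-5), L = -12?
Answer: 1620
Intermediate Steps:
y(u, Y) = -5*u
(L*(-27))*y(-1, -3) = (-12*(-27))*(-5*(-1)) = 324*5 = 1620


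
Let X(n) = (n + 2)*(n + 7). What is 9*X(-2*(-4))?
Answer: 1350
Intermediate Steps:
X(n) = (2 + n)*(7 + n)
9*X(-2*(-4)) = 9*(14 + (-2*(-4))² + 9*(-2*(-4))) = 9*(14 + 8² + 9*8) = 9*(14 + 64 + 72) = 9*150 = 1350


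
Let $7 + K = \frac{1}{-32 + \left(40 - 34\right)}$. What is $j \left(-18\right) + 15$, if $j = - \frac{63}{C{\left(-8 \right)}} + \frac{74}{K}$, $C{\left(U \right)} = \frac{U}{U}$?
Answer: $\frac{81633}{61} \approx 1338.2$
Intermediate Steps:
$C{\left(U \right)} = 1$
$K = - \frac{183}{26}$ ($K = -7 + \frac{1}{-32 + \left(40 - 34\right)} = -7 + \frac{1}{-32 + 6} = -7 + \frac{1}{-26} = -7 - \frac{1}{26} = - \frac{183}{26} \approx -7.0385$)
$j = - \frac{13453}{183}$ ($j = - \frac{63}{1} + \frac{74}{- \frac{183}{26}} = \left(-63\right) 1 + 74 \left(- \frac{26}{183}\right) = -63 - \frac{1924}{183} = - \frac{13453}{183} \approx -73.514$)
$j \left(-18\right) + 15 = \left(- \frac{13453}{183}\right) \left(-18\right) + 15 = \frac{80718}{61} + 15 = \frac{81633}{61}$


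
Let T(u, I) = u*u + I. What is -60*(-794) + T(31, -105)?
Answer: 48496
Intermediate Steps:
T(u, I) = I + u² (T(u, I) = u² + I = I + u²)
-60*(-794) + T(31, -105) = -60*(-794) + (-105 + 31²) = 47640 + (-105 + 961) = 47640 + 856 = 48496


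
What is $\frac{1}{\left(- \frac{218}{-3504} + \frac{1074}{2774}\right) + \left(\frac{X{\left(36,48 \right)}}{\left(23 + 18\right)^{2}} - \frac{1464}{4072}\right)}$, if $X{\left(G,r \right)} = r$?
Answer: $\frac{28482178152}{3372492203} \approx 8.4454$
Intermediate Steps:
$\frac{1}{\left(- \frac{218}{-3504} + \frac{1074}{2774}\right) + \left(\frac{X{\left(36,48 \right)}}{\left(23 + 18\right)^{2}} - \frac{1464}{4072}\right)} = \frac{1}{\left(- \frac{218}{-3504} + \frac{1074}{2774}\right) + \left(\frac{48}{\left(23 + 18\right)^{2}} - \frac{1464}{4072}\right)} = \frac{1}{\left(\left(-218\right) \left(- \frac{1}{3504}\right) + 1074 \cdot \frac{1}{2774}\right) + \left(\frac{48}{41^{2}} - \frac{183}{509}\right)} = \frac{1}{\left(\frac{109}{1752} + \frac{537}{1387}\right) - \left(\frac{183}{509} - \frac{48}{1681}\right)} = \frac{1}{\frac{14959}{33288} + \left(48 \cdot \frac{1}{1681} - \frac{183}{509}\right)} = \frac{1}{\frac{14959}{33288} + \left(\frac{48}{1681} - \frac{183}{509}\right)} = \frac{1}{\frac{14959}{33288} - \frac{283191}{855629}} = \frac{1}{\frac{3372492203}{28482178152}} = \frac{28482178152}{3372492203}$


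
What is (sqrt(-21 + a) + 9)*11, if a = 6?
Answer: 99 + 11*I*sqrt(15) ≈ 99.0 + 42.603*I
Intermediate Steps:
(sqrt(-21 + a) + 9)*11 = (sqrt(-21 + 6) + 9)*11 = (sqrt(-15) + 9)*11 = (I*sqrt(15) + 9)*11 = (9 + I*sqrt(15))*11 = 99 + 11*I*sqrt(15)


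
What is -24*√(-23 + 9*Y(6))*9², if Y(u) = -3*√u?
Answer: -1944*I*√(23 + 27*√6) ≈ -18354.0*I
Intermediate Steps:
-24*√(-23 + 9*Y(6))*9² = -24*√(-23 + 9*(-3*√6))*9² = -24*√(-23 - 27*√6)*81 = -1944*√(-23 - 27*√6)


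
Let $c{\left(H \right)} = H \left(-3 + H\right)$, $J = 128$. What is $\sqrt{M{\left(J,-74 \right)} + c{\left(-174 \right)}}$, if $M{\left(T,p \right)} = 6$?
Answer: $2 \sqrt{7701} \approx 175.51$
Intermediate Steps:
$\sqrt{M{\left(J,-74 \right)} + c{\left(-174 \right)}} = \sqrt{6 - 174 \left(-3 - 174\right)} = \sqrt{6 - -30798} = \sqrt{6 + 30798} = \sqrt{30804} = 2 \sqrt{7701}$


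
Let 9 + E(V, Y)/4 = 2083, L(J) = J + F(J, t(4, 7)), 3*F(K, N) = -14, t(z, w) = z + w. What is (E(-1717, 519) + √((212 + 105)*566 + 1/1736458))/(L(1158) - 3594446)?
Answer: -12444/5389939 - 3*√541008713908284866/18718805392124 ≈ -0.0024266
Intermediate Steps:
t(z, w) = w + z
F(K, N) = -14/3 (F(K, N) = (⅓)*(-14) = -14/3)
L(J) = -14/3 + J (L(J) = J - 14/3 = -14/3 + J)
E(V, Y) = 8296 (E(V, Y) = -36 + 4*2083 = -36 + 8332 = 8296)
(E(-1717, 519) + √((212 + 105)*566 + 1/1736458))/(L(1158) - 3594446) = (8296 + √((212 + 105)*566 + 1/1736458))/((-14/3 + 1158) - 3594446) = (8296 + √(317*566 + 1/1736458))/(3460/3 - 3594446) = (8296 + √(179422 + 1/1736458))/(-10779878/3) = (8296 + √(311558767277/1736458))*(-3/10779878) = (8296 + √541008713908284866/1736458)*(-3/10779878) = -12444/5389939 - 3*√541008713908284866/18718805392124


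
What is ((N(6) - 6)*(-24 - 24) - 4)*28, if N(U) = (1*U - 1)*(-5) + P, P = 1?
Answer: 40208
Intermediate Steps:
N(U) = 6 - 5*U (N(U) = (1*U - 1)*(-5) + 1 = (U - 1)*(-5) + 1 = (-1 + U)*(-5) + 1 = (5 - 5*U) + 1 = 6 - 5*U)
((N(6) - 6)*(-24 - 24) - 4)*28 = (((6 - 5*6) - 6)*(-24 - 24) - 4)*28 = (((6 - 30) - 6)*(-48) - 4)*28 = ((-24 - 6)*(-48) - 4)*28 = (-30*(-48) - 4)*28 = (1440 - 4)*28 = 1436*28 = 40208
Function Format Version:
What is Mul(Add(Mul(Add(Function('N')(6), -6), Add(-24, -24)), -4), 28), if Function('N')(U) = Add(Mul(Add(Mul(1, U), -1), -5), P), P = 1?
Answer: 40208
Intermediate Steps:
Function('N')(U) = Add(6, Mul(-5, U)) (Function('N')(U) = Add(Mul(Add(Mul(1, U), -1), -5), 1) = Add(Mul(Add(U, -1), -5), 1) = Add(Mul(Add(-1, U), -5), 1) = Add(Add(5, Mul(-5, U)), 1) = Add(6, Mul(-5, U)))
Mul(Add(Mul(Add(Function('N')(6), -6), Add(-24, -24)), -4), 28) = Mul(Add(Mul(Add(Add(6, Mul(-5, 6)), -6), Add(-24, -24)), -4), 28) = Mul(Add(Mul(Add(Add(6, -30), -6), -48), -4), 28) = Mul(Add(Mul(Add(-24, -6), -48), -4), 28) = Mul(Add(Mul(-30, -48), -4), 28) = Mul(Add(1440, -4), 28) = Mul(1436, 28) = 40208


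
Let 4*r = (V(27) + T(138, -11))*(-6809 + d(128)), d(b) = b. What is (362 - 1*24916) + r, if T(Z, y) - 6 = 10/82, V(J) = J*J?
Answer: -51348049/41 ≈ -1.2524e+6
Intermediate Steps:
V(J) = J²
T(Z, y) = 251/41 (T(Z, y) = 6 + 10/82 = 6 + 10*(1/82) = 6 + 5/41 = 251/41)
r = -50341335/41 (r = ((27² + 251/41)*(-6809 + 128))/4 = ((729 + 251/41)*(-6681))/4 = ((30140/41)*(-6681))/4 = (¼)*(-201365340/41) = -50341335/41 ≈ -1.2278e+6)
(362 - 1*24916) + r = (362 - 1*24916) - 50341335/41 = (362 - 24916) - 50341335/41 = -24554 - 50341335/41 = -51348049/41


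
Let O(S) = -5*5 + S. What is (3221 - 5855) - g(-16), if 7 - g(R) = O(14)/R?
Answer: -42245/16 ≈ -2640.3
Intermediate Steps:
O(S) = -25 + S
g(R) = 7 + 11/R (g(R) = 7 - (-25 + 14)/R = 7 - (-11)/R = 7 + 11/R)
(3221 - 5855) - g(-16) = (3221 - 5855) - (7 + 11/(-16)) = -2634 - (7 + 11*(-1/16)) = -2634 - (7 - 11/16) = -2634 - 1*101/16 = -2634 - 101/16 = -42245/16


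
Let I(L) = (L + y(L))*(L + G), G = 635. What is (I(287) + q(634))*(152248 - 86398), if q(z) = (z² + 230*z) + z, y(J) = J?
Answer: 70962462300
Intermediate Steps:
q(z) = z² + 231*z
I(L) = 2*L*(635 + L) (I(L) = (L + L)*(L + 635) = (2*L)*(635 + L) = 2*L*(635 + L))
(I(287) + q(634))*(152248 - 86398) = (2*287*(635 + 287) + 634*(231 + 634))*(152248 - 86398) = (2*287*922 + 634*865)*65850 = (529228 + 548410)*65850 = 1077638*65850 = 70962462300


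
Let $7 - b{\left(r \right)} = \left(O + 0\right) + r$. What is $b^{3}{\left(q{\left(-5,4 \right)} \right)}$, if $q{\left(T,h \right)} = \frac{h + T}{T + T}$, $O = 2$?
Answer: $\frac{117649}{1000} \approx 117.65$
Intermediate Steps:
$q{\left(T,h \right)} = \frac{T + h}{2 T}$
$b{\left(r \right)} = 5 - r$ ($b{\left(r \right)} = 7 - \left(\left(2 + 0\right) + r\right) = 7 - \left(2 + r\right) = 5 - r$)
$b^{3}{\left(q{\left(-5,4 \right)} \right)} = \left(5 - \frac{-5 + 4}{2 \left(-5\right)}\right)^{3} = \left(5 - \frac{1}{2} \left(- \frac{1}{5}\right) \left(-1\right)\right)^{3} = \left(5 - \frac{1}{10}\right)^{3} = \left(\frac{49}{10}\right)^{3} = \frac{117649}{1000}$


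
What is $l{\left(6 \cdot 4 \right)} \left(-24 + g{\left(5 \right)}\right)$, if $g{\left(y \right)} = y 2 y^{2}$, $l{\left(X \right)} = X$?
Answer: $5424$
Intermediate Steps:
$g{\left(y \right)} = 2 y^{3}$ ($g{\left(y \right)} = 2 y y^{2} = 2 y^{3}$)
$l{\left(6 \cdot 4 \right)} \left(-24 + g{\left(5 \right)}\right) = 6 \cdot 4 \left(-24 + 2 \cdot 5^{3}\right) = 24 \left(-24 + 2 \cdot 125\right) = 24 \left(-24 + 250\right) = 24 \cdot 226 = 5424$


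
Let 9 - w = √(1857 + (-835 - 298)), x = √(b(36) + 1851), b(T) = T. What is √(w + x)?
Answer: √(9 + √1887 - 2*√181) ≈ 5.0530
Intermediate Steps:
x = √1887 (x = √(36 + 1851) = √1887 ≈ 43.440)
w = 9 - 2*√181 (w = 9 - √(1857 + (-835 - 298)) = 9 - √(1857 - 1133) = 9 - √724 = 9 - 2*√181 ≈ -17.907)
√(w + x) = √((9 - 2*√181) + √1887) = √(9 + √1887 - 2*√181)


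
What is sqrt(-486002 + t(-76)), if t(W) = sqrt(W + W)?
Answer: sqrt(-486002 + 2*I*sqrt(38)) ≈ 0.009 + 697.14*I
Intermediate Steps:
t(W) = sqrt(2)*sqrt(W) (t(W) = sqrt(2*W) = sqrt(2)*sqrt(W))
sqrt(-486002 + t(-76)) = sqrt(-486002 + sqrt(2)*sqrt(-76)) = sqrt(-486002 + sqrt(2)*(2*I*sqrt(19))) = sqrt(-486002 + 2*I*sqrt(38))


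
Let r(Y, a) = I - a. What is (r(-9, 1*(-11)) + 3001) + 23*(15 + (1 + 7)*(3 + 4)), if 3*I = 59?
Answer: 13994/3 ≈ 4664.7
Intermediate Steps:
I = 59/3 (I = (⅓)*59 = 59/3 ≈ 19.667)
r(Y, a) = 59/3 - a
(r(-9, 1*(-11)) + 3001) + 23*(15 + (1 + 7)*(3 + 4)) = ((59/3 - (-11)) + 3001) + 23*(15 + (1 + 7)*(3 + 4)) = ((59/3 - 1*(-11)) + 3001) + 23*(15 + 8*7) = ((59/3 + 11) + 3001) + 23*(15 + 56) = (92/3 + 3001) + 23*71 = 9095/3 + 1633 = 13994/3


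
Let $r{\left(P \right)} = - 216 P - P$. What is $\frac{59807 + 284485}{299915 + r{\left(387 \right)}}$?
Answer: $\frac{86073}{53984} \approx 1.5944$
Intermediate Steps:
$r{\left(P \right)} = - 217 P$
$\frac{59807 + 284485}{299915 + r{\left(387 \right)}} = \frac{59807 + 284485}{299915 - 83979} = \frac{344292}{299915 - 83979} = \frac{344292}{215936} = 344292 \cdot \frac{1}{215936} = \frac{86073}{53984}$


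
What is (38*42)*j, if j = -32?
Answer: -51072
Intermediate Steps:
(38*42)*j = (38*42)*(-32) = 1596*(-32) = -51072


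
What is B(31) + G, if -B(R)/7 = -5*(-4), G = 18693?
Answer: 18553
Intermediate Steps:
B(R) = -140 (B(R) = -(-35)*(-4) = -7*20 = -140)
B(31) + G = -140 + 18693 = 18553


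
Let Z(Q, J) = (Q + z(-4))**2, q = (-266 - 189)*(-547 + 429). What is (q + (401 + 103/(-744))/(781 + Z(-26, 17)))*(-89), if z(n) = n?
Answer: -5976211907689/1250664 ≈ -4.7784e+6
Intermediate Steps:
q = 53690 (q = -455*(-118) = 53690)
Z(Q, J) = (-4 + Q)**2 (Z(Q, J) = (Q - 4)**2 = (-4 + Q)**2)
(q + (401 + 103/(-744))/(781 + Z(-26, 17)))*(-89) = (53690 + (401 + 103/(-744))/(781 + (-4 - 26)**2))*(-89) = (53690 + (401 + 103*(-1/744))/(781 + (-30)**2))*(-89) = (53690 + (401 - 103/744)/(781 + 900))*(-89) = (53690 + (298241/744)/1681)*(-89) = (53690 + (298241/744)*(1/1681))*(-89) = (53690 + 298241/1250664)*(-89) = (67148448401/1250664)*(-89) = -5976211907689/1250664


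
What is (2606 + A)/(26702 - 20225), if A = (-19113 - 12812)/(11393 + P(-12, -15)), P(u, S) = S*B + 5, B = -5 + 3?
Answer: 9916481/24673052 ≈ 0.40192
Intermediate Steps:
B = -2
P(u, S) = 5 - 2*S (P(u, S) = S*(-2) + 5 = -2*S + 5 = 5 - 2*S)
A = -31925/11428 (A = (-19113 - 12812)/(11393 + (5 - 2*(-15))) = -31925/(11393 + (5 + 30)) = -31925/(11393 + 35) = -31925/11428 ≈ -2.7936)
(2606 + A)/(26702 - 20225) = (2606 - 31925/11428)/(26702 - 20225) = (29749443/11428)/6477 = (29749443/11428)*(1/6477) = 9916481/24673052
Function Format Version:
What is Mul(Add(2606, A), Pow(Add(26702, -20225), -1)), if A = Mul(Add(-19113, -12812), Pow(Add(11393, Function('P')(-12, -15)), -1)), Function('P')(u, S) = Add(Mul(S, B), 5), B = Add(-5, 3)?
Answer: Rational(9916481, 24673052) ≈ 0.40192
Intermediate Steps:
B = -2
Function('P')(u, S) = Add(5, Mul(-2, S)) (Function('P')(u, S) = Add(Mul(S, -2), 5) = Add(Mul(-2, S), 5) = Add(5, Mul(-2, S)))
A = Rational(-31925, 11428) (A = Mul(Add(-19113, -12812), Pow(Add(11393, Add(5, Mul(-2, -15))), -1)) = Mul(-31925, Pow(Add(11393, Add(5, 30)), -1)) = Mul(-31925, Pow(Add(11393, 35), -1)) = Mul(-31925, Pow(11428, -1)) = Mul(-31925, Rational(1, 11428)) = Rational(-31925, 11428) ≈ -2.7936)
Mul(Add(2606, A), Pow(Add(26702, -20225), -1)) = Mul(Add(2606, Rational(-31925, 11428)), Pow(Add(26702, -20225), -1)) = Mul(Rational(29749443, 11428), Pow(6477, -1)) = Mul(Rational(29749443, 11428), Rational(1, 6477)) = Rational(9916481, 24673052)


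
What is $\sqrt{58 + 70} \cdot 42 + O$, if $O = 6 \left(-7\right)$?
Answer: $-42 + 336 \sqrt{2} \approx 433.18$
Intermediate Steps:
$O = -42$
$\sqrt{58 + 70} \cdot 42 + O = \sqrt{58 + 70} \cdot 42 - 42 = \sqrt{128} \cdot 42 - 42 = 8 \sqrt{2} \cdot 42 - 42 = 336 \sqrt{2} - 42 = -42 + 336 \sqrt{2}$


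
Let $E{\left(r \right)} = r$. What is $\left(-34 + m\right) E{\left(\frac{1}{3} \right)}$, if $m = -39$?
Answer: $- \frac{73}{3} \approx -24.333$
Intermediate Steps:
$\left(-34 + m\right) E{\left(\frac{1}{3} \right)} = \frac{-34 - 39}{3} = \left(-73\right) \frac{1}{3} = - \frac{73}{3}$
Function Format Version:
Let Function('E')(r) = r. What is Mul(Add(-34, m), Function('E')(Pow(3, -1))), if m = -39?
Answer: Rational(-73, 3) ≈ -24.333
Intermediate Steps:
Mul(Add(-34, m), Function('E')(Pow(3, -1))) = Mul(Add(-34, -39), Pow(3, -1)) = Mul(-73, Rational(1, 3)) = Rational(-73, 3)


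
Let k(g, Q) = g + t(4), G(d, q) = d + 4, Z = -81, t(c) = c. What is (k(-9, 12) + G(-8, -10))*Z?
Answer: 729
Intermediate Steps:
G(d, q) = 4 + d
k(g, Q) = 4 + g (k(g, Q) = g + 4 = 4 + g)
(k(-9, 12) + G(-8, -10))*Z = ((4 - 9) + (4 - 8))*(-81) = (-5 - 4)*(-81) = -9*(-81) = 729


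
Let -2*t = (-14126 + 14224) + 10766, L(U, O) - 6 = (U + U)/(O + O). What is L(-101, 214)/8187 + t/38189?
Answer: -9471784189/66907815402 ≈ -0.14156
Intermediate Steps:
L(U, O) = 6 + U/O (L(U, O) = 6 + (U + U)/(O + O) = 6 + (2*U)/((2*O)) = 6 + (2*U)*(1/(2*O)) = 6 + U/O)
t = -5432 (t = -((-14126 + 14224) + 10766)/2 = -(98 + 10766)/2 = -½*10864 = -5432)
L(-101, 214)/8187 + t/38189 = (6 - 101/214)/8187 - 5432/38189 = (6 - 101*1/214)*(1/8187) - 5432*1/38189 = (6 - 101/214)*(1/8187) - 5432/38189 = (1183/214)*(1/8187) - 5432/38189 = 1183/1752018 - 5432/38189 = -9471784189/66907815402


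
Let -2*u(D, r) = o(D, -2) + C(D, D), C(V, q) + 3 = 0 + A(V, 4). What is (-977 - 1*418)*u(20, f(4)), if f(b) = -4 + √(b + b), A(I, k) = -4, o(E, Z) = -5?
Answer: -8370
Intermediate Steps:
f(b) = -4 + √2*√b (f(b) = -4 + √(2*b) = -4 + √2*√b)
C(V, q) = -7 (C(V, q) = -3 + (0 - 4) = -3 - 4 = -7)
u(D, r) = 6 (u(D, r) = -(-5 - 7)/2 = -½*(-12) = 6)
(-977 - 1*418)*u(20, f(4)) = (-977 - 1*418)*6 = (-977 - 418)*6 = -1395*6 = -8370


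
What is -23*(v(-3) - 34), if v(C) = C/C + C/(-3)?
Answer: 736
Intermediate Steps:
v(C) = 1 - C/3 (v(C) = 1 + C*(-1/3) = 1 - C/3)
-23*(v(-3) - 34) = -23*((1 - 1/3*(-3)) - 34) = -23*((1 + 1) - 34) = -23*(2 - 34) = -23*(-32) = 736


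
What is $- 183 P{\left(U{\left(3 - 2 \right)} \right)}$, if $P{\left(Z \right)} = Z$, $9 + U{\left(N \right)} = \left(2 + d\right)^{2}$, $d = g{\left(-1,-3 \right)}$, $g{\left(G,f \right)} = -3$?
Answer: $1464$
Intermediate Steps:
$d = -3$
$U{\left(N \right)} = -8$ ($U{\left(N \right)} = -9 + \left(2 - 3\right)^{2} = -9 + \left(-1\right)^{2} = -9 + 1 = -8$)
$- 183 P{\left(U{\left(3 - 2 \right)} \right)} = \left(-183\right) \left(-8\right) = 1464$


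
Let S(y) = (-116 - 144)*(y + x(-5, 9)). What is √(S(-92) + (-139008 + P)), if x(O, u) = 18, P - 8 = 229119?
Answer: 3*√12151 ≈ 330.69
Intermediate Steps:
P = 229127 (P = 8 + 229119 = 229127)
S(y) = -4680 - 260*y (S(y) = (-116 - 144)*(y + 18) = -260*(18 + y) = -4680 - 260*y)
√(S(-92) + (-139008 + P)) = √((-4680 - 260*(-92)) + (-139008 + 229127)) = √((-4680 + 23920) + 90119) = √(19240 + 90119) = √109359 = 3*√12151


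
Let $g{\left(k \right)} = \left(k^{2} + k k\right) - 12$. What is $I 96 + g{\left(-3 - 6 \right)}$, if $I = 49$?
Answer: $4854$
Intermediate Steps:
$g{\left(k \right)} = -12 + 2 k^{2}$ ($g{\left(k \right)} = \left(k^{2} + k^{2}\right) - 12 = 2 k^{2} - 12 = -12 + 2 k^{2}$)
$I 96 + g{\left(-3 - 6 \right)} = 49 \cdot 96 - \left(12 - 2 \left(-3 - 6\right)^{2}\right) = 4704 - \left(12 - 2 \left(-3 - 6\right)^{2}\right) = 4704 - \left(12 - 2 \left(-9\right)^{2}\right) = 4704 + \left(-12 + 2 \cdot 81\right) = 4704 + \left(-12 + 162\right) = 4704 + 150 = 4854$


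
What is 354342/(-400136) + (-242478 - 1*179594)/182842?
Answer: -5310790949/1662765148 ≈ -3.1940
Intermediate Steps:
354342/(-400136) + (-242478 - 1*179594)/182842 = 354342*(-1/400136) + (-242478 - 179594)*(1/182842) = -177171/200068 - 422072*1/182842 = -177171/200068 - 211036/91421 = -5310790949/1662765148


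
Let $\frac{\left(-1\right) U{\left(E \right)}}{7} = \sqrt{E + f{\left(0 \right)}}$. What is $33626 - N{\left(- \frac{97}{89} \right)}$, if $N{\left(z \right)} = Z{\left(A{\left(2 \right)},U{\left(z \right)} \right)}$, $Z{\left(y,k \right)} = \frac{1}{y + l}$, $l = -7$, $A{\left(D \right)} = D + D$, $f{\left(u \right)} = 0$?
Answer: $\frac{100879}{3} \approx 33626.0$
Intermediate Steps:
$A{\left(D \right)} = 2 D$
$U{\left(E \right)} = - 7 \sqrt{E}$ ($U{\left(E \right)} = - 7 \sqrt{E + 0} = - 7 \sqrt{E}$)
$Z{\left(y,k \right)} = \frac{1}{-7 + y}$ ($Z{\left(y,k \right)} = \frac{1}{y - 7} = \frac{1}{-7 + y}$)
$N{\left(z \right)} = - \frac{1}{3}$ ($N{\left(z \right)} = \frac{1}{-7 + 2 \cdot 2} = \frac{1}{-7 + 4} = \frac{1}{-3} = - \frac{1}{3}$)
$33626 - N{\left(- \frac{97}{89} \right)} = 33626 - - \frac{1}{3} = 33626 + \frac{1}{3} = \frac{100879}{3}$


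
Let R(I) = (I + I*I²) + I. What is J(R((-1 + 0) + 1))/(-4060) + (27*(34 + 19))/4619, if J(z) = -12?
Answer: 1466322/4688285 ≈ 0.31276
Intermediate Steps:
R(I) = I³ + 2*I (R(I) = (I + I³) + I = I³ + 2*I)
J(R((-1 + 0) + 1))/(-4060) + (27*(34 + 19))/4619 = -12/(-4060) + (27*(34 + 19))/4619 = -12*(-1/4060) + (27*53)*(1/4619) = 3/1015 + 1431*(1/4619) = 3/1015 + 1431/4619 = 1466322/4688285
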